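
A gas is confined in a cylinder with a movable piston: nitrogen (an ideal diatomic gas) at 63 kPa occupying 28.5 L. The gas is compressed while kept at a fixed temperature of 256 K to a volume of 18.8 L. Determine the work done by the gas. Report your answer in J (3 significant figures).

Isothermal: W = nRT ln(V₂/V₁) = P₁V₁ ln(V₂/V₁).
P₁V₁ = (63 kPa)(28.5 L) = 1796 J.
W = 1796 × ln(18.8/28.5) = 1796 × -0.416
W_by_gas = -747 J.

W ≈ -747 J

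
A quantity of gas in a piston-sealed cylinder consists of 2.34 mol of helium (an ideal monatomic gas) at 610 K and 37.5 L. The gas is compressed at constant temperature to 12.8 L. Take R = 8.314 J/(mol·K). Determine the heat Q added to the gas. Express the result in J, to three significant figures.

Q ≈ -12800 J

Isothermal ⇒ ΔU = 0, so Q = W = nRT ln(V₂/V₁).
Q = (2.34)(8.314)(610) ln(12.8/37.5) = 11867 × -1.075 = -12756 J.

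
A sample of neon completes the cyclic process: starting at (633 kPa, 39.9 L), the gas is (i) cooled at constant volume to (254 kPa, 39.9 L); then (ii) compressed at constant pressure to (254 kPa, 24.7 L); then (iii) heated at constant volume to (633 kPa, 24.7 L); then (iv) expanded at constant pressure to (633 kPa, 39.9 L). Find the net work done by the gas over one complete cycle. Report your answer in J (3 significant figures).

W_net ≈ 5760 J

Constant-volume legs do no work.
W(ii) = (254)(24.7 − 39.9) = -3861 J; W(iv) = (633)(39.9 − 24.7) = 9622 J.
W_net = -3861 + 9622 = 5761 J (the clockwise enclosed area).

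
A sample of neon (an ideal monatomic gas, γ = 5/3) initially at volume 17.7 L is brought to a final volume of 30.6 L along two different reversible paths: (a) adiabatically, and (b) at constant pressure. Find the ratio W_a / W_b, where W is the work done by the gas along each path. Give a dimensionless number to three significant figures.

W_a / W_b ≈ 0.629

Path (a) adiabatic: W = P₁V₁(1 − (V₁/V₂)^(γ−1))/(γ−1) → W_a/(P₁V₁) = 0.4587.
Path (b) isobaric: W = P₁(V₂ − V₁) → W_b/(P₁V₁) = 0.7288.
W_a / W_b = 0.4587 / 0.7288 = 0.6293.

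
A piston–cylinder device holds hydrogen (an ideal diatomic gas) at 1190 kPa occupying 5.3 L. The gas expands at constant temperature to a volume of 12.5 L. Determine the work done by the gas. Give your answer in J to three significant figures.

W ≈ 5410 J

Isothermal: W = nRT ln(V₂/V₁) = P₁V₁ ln(V₂/V₁).
P₁V₁ = (1190 kPa)(5.3 L) = 6307 J.
W = 6307 × ln(12.5/5.3) = 6307 × 0.858
W_by_gas = 5412 J.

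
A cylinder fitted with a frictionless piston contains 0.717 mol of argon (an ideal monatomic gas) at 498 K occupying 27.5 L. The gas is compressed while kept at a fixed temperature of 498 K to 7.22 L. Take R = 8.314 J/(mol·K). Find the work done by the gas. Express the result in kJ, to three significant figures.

W ≈ -3.97 kJ

Isothermal: W = nRT ln(V₂/V₁).
W = (0.717)(8.314)(498) × ln(7.22/27.5)
  = 2969 × -1.337
W_by_gas = -3970 J.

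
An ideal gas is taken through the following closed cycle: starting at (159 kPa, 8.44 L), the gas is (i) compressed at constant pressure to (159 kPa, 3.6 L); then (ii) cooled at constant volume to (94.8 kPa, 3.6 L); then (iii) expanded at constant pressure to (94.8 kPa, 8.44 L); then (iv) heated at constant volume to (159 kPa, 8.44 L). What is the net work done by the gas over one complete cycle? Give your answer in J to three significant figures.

Constant-volume legs do no work.
W(i) = (159)(3.6 − 8.44) = -769.6 J; W(iii) = (94.8)(8.44 − 3.6) = 458.8 J.
W_net = -769.6 + 458.8 = -310.7 J (the counter-clockwise enclosed area).

W_net ≈ -311 J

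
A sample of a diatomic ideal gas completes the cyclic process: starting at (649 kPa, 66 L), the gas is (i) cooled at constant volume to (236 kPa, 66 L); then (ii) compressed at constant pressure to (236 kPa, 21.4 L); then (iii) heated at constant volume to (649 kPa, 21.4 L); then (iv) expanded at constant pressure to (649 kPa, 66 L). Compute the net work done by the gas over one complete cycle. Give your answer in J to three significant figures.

W_net ≈ 18400 J

Constant-volume legs do no work.
W(ii) = (236)(21.4 − 66) = -10526 J; W(iv) = (649)(66 − 21.4) = 28945 J.
W_net = -10526 + 28945 = 18420 J (the clockwise enclosed area).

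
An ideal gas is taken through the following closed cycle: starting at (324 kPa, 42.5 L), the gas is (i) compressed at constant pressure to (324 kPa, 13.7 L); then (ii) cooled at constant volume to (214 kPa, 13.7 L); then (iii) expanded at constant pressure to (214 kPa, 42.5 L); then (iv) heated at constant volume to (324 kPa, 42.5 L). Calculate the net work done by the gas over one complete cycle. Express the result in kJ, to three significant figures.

W_net ≈ -3.17 kJ

Constant-volume legs do no work.
W(i) = (324)(13.7 − 42.5) = -9331 J; W(iii) = (214)(42.5 − 13.7) = 6163 J.
W_net = -9331 + 6163 = -3168 J (the counter-clockwise enclosed area).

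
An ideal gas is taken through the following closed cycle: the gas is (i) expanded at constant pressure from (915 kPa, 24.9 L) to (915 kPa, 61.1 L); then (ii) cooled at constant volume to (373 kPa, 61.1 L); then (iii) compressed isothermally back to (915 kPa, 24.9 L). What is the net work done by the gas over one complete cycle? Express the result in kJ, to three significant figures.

Leg (i): W = PΔV = (915)(61.1 − 24.9) = 33123 J.
Leg (ii): W = 0.
Leg (iii): W = PᵢVᵢ ln(V_f/Vᵢ) = (22790) ln(24.9/61.1) = -20458 J.
W_net = 33123 − 20458 = 12665 J.

W_net ≈ 12.7 kJ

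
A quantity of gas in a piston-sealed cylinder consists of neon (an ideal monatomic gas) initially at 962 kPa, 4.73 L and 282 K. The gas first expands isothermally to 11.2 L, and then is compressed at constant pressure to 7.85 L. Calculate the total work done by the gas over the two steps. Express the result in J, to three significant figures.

W_total ≈ 2560 J

Step 1 (isothermal): W = P₁V₁ ln(V₂/V₁) = (4550) ln(11.2/4.73) = 3922 J.
After step 1: P = 406.3 kPa, V = 11.2 L, T = 282 K.
Step 2 (isobaric): W = PΔV = (406.3 kPa)(7.85 − 11.2 L) = -1361 J.
W_total = 3922 − 1361 = 2561 J.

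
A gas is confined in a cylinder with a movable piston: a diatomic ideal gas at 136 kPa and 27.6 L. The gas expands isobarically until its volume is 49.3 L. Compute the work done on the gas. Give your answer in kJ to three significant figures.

Isobaric: W = P ΔV.
W = (136 kPa)(49.3 − 27.6 L) = (136)(21.7) = 2951 J.
Work on gas = −W_by = -2951 J.

W ≈ -2.95 kJ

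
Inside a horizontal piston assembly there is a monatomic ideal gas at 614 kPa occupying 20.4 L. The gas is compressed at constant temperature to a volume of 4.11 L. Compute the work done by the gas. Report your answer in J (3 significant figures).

W ≈ -20100 J

Isothermal: W = nRT ln(V₂/V₁) = P₁V₁ ln(V₂/V₁).
P₁V₁ = (614 kPa)(20.4 L) = 12526 J.
W = 12526 × ln(4.11/20.4) = 12526 × -1.602
W_by_gas = -20067 J.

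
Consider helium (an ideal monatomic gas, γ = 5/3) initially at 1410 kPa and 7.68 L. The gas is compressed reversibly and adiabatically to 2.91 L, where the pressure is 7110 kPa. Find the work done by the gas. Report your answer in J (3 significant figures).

Adiabatic: W = (P₁V₁ − P₂V₂)/(γ − 1) with γ = 5/3.
P₁V₁ = 10829 J, P₂V₂ = 20690 J.
W = (10829 − 20690) / 0.6667 = -14792 J.

W ≈ -14800 J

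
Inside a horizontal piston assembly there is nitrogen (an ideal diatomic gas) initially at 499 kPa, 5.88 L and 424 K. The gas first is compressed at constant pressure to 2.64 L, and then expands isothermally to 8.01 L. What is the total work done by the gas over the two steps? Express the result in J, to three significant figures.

W_total ≈ -155 J

Step 1 (isobaric): W = PΔV = (499 kPa)(2.64 − 5.88 L) = -1617 J.
After step 1: P = 499 kPa, V = 2.64 L, T = 190.4 K.
Step 2 (isothermal): W = P₁V₁ ln(V₂/V₁) = (1317) ln(8.01/2.64) = 1462 J.
W_total = -1617 + 1462 = -154.6 J.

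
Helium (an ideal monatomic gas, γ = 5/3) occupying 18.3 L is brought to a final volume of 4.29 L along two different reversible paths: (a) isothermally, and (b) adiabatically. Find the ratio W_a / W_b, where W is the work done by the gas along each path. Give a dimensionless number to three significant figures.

Path (a) isothermal: W = P₁V₁ ln(V₂/V₁) → W_a/(P₁V₁) = -1.451.
Path (b) adiabatic: W = P₁V₁(1 − (V₁/V₂)^(γ−1))/(γ−1) → W_b/(P₁V₁) = -2.445.
W_a / W_b = -1.451 / -2.445 = 0.5932.

W_a / W_b ≈ 0.593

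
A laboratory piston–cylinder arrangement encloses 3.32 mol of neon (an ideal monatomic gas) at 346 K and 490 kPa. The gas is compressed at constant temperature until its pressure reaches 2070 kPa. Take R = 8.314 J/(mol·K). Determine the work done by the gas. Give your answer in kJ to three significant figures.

W ≈ -13.8 kJ

Isothermal process: W = nRT ln(V₂/V₁) = nRT ln(P₁/P₂).
W = (3.32)(8.314)(346) × ln(490/2070)
  = 9550 × ln(0.2367) = 9550 × -1.441
W_by_gas = -13761 J.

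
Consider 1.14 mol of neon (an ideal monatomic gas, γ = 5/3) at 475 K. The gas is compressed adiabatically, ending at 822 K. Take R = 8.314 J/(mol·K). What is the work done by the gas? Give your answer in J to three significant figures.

Adiabatic ⇒ Q = 0, so W_by = −ΔU = nCᵥ(T₁ − T₂).
Cᵥ = 3R/2 = 12.47 J/(mol·K).
W = (1.14)(12.47)(475 − 822) = -4933 J.

W ≈ -4930 J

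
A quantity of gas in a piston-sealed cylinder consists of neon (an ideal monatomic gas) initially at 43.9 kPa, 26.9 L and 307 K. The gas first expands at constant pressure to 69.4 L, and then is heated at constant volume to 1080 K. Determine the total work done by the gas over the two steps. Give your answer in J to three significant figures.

Step 1 (isobaric): W = PΔV = (43.9 kPa)(69.4 − 26.9 L) = 1866 J.
Step 2 (isochoric): W = 0 (constant volume).
W_total = 1866 + 0 = 1866 J.

W_total ≈ 1870 J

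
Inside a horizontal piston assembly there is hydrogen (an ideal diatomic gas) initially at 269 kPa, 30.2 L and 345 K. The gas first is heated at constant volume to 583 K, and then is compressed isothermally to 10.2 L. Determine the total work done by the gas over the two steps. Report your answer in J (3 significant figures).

Step 1 (isochoric): W = 0 (constant volume).
After step 1: P = 454.6 kPa (V unchanged).
Step 2 (isothermal): W = P₁V₁ ln(V₂/V₁) = (13728) ln(10.2/30.2) = -14901 J.
W_total = 0 − 14901 = -14901 J.

W_total ≈ -14900 J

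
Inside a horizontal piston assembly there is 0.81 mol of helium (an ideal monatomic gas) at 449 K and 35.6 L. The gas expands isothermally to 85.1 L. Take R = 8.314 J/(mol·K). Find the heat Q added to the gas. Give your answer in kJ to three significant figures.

Isothermal ⇒ ΔU = 0, so Q = W = nRT ln(V₂/V₁).
Q = (0.81)(8.314)(449) ln(85.1/35.6) = 3024 × 0.8715 = 2635 J.

Q ≈ 2.64 kJ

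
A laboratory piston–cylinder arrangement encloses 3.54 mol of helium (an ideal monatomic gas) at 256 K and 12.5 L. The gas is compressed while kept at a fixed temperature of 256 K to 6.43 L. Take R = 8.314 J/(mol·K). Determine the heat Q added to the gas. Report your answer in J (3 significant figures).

Isothermal ⇒ ΔU = 0, so Q = W = nRT ln(V₂/V₁).
Q = (3.54)(8.314)(256) ln(6.43/12.5) = 7534 × -0.6648 = -5009 J.

Q ≈ -5010 J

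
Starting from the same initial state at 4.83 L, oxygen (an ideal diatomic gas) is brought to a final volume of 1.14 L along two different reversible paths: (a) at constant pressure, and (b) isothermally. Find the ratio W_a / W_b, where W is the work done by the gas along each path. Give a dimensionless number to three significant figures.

W_a / W_b ≈ 0.529

Path (a) isobaric: W = P₁(V₂ − V₁) → W_a/(P₁V₁) = -0.764.
Path (b) isothermal: W = P₁V₁ ln(V₂/V₁) → W_b/(P₁V₁) = -1.444.
W_a / W_b = -0.764 / -1.444 = 0.5291.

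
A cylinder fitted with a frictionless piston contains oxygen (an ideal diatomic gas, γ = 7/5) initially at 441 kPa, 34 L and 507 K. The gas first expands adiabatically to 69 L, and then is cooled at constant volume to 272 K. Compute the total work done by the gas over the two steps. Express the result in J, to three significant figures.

W_total ≈ 9240 J

Step 1 (adiabatic): W = (P₁V₁ − P₂V₂)/(γ−1) = (14994 − 11297)/0.4 = 9242 J.
Step 2 (isochoric): W = 0 (constant volume).
W_total = 9242 + 0 = 9242 J.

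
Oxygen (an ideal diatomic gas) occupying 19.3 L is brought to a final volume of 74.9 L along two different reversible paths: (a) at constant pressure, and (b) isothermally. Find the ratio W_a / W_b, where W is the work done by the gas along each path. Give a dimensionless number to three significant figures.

W_a / W_b ≈ 2.12

Path (a) isobaric: W = P₁(V₂ − V₁) → W_a/(P₁V₁) = 2.881.
Path (b) isothermal: W = P₁V₁ ln(V₂/V₁) → W_b/(P₁V₁) = 1.356.
W_a / W_b = 2.881 / 1.356 = 2.124.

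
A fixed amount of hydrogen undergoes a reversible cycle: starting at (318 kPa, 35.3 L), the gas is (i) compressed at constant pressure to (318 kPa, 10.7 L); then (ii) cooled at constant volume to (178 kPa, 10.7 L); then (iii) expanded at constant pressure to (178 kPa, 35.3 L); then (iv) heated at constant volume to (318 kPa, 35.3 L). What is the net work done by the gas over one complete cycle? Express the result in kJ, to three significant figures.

Constant-volume legs do no work.
W(i) = (318)(10.7 − 35.3) = -7823 J; W(iii) = (178)(35.3 − 10.7) = 4379 J.
W_net = -7823 + 4379 = -3444 J (the counter-clockwise enclosed area).

W_net ≈ -3.44 kJ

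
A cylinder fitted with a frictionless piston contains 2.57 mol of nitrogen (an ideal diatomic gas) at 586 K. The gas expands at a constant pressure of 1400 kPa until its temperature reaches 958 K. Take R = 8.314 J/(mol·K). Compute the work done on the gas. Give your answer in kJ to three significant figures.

W ≈ -7.95 kJ

Isobaric: W = P ΔV = nR ΔT.
W = (2.57)(8.314)(958 − 586) = 7949 J.
Work on gas = −W_by = -7949 J.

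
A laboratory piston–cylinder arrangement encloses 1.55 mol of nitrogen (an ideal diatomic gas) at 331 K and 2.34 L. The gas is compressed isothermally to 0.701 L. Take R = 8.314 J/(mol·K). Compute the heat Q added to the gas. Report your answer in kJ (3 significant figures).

Isothermal ⇒ ΔU = 0, so Q = W = nRT ln(V₂/V₁).
Q = (1.55)(8.314)(331) ln(0.701/2.34) = 4265 × -1.205 = -5142 J.

Q ≈ -5.14 kJ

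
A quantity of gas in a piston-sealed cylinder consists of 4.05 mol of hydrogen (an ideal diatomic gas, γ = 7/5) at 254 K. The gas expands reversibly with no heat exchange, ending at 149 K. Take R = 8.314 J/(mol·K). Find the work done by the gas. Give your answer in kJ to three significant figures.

Adiabatic ⇒ Q = 0, so W_by = −ΔU = nCᵥ(T₁ − T₂).
Cᵥ = 5R/2 = 20.79 J/(mol·K).
W = (4.05)(20.79)(254 − 149) = 8839 J.

W ≈ 8.84 kJ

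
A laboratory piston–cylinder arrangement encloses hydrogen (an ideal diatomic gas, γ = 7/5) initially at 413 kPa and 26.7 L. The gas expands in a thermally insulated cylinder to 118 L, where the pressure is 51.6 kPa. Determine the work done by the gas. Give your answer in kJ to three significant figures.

Adiabatic: W = (P₁V₁ − P₂V₂)/(γ − 1) with γ = 7/5.
P₁V₁ = 11027 J, P₂V₂ = 6089 J.
W = (11027 − 6089) / 0.4 = 12346 J.

W ≈ 12.3 kJ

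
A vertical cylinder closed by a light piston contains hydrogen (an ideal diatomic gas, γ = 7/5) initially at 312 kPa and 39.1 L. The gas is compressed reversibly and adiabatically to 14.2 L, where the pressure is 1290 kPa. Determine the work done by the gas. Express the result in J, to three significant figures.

Adiabatic: W = (P₁V₁ − P₂V₂)/(γ − 1) with γ = 7/5.
P₁V₁ = 12199 J, P₂V₂ = 18318 J.
W = (12199 − 18318) / 0.4 = -15297 J.

W ≈ -15300 J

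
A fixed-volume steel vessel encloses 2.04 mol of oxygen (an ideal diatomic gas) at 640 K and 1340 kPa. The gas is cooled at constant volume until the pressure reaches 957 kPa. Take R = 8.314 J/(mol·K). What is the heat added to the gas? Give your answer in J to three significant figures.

Constant volume ⇒ W = 0, so Q = ΔU = nCᵥΔT with Cᵥ = 5R/2 = 20.79 J/(mol·K).
At constant V, T₂/T₁ = P₂/P₁ ⇒ ΔT = T₁(P₂/P₁ − 1) = 640·(957/1340 − 1) = -182.9 K.
ΔU = (2.04)(20.79)(-182.9) = -7756 J.

Q ≈ -7760 J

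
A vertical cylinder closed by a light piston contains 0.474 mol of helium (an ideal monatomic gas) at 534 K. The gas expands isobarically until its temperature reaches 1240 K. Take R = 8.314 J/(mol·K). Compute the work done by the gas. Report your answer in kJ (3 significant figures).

Isobaric: W = P ΔV = nR ΔT.
W = (0.474)(8.314)(1240 − 534) = 2782 J.

W ≈ 2.78 kJ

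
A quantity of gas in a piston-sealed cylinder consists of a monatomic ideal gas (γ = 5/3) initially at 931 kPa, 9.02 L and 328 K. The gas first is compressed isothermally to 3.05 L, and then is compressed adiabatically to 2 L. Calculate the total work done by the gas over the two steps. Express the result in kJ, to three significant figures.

Step 1 (isothermal): W = P₁V₁ ln(V₂/V₁) = (8398) ln(3.05/9.02) = -9106 J.
After step 1: P = 2753 kPa, V = 3.05 L, T = 328 K.
Step 2 (adiabatic): W = (P₁V₁ − P₂V₂)/(γ−1) = (8398 − 11126)/0.667 = -4092 J.
W_total = -9106 − 4092 = -13198 J.

W_total ≈ -13.2 kJ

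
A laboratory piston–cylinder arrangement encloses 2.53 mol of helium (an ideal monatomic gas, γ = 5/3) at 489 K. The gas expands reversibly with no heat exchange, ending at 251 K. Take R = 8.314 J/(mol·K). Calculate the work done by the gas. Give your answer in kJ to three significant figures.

Adiabatic ⇒ Q = 0, so W_by = −ΔU = nCᵥ(T₁ − T₂).
Cᵥ = 3R/2 = 12.47 J/(mol·K).
W = (2.53)(12.47)(489 − 251) = 7509 J.

W ≈ 7.51 kJ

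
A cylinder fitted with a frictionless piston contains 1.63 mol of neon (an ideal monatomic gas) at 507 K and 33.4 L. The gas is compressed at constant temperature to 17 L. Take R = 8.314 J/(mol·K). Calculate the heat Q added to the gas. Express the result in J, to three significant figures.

Q ≈ -4640 J

Isothermal ⇒ ΔU = 0, so Q = W = nRT ln(V₂/V₁).
Q = (1.63)(8.314)(507) ln(17/33.4) = 6871 × -0.6753 = -4640 J.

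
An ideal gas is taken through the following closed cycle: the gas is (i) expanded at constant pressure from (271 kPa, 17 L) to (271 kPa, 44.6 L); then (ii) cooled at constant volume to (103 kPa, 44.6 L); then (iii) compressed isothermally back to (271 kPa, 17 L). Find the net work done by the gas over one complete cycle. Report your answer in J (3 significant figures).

Leg (i): W = PΔV = (271)(44.6 − 17) = 7480 J.
Leg (ii): W = 0.
Leg (iii): W = PᵢVᵢ ln(V_f/Vᵢ) = (4594) ln(17/44.6) = -4431 J.
W_net = 7480 − 4431 = 3049 J.

W_net ≈ 3050 J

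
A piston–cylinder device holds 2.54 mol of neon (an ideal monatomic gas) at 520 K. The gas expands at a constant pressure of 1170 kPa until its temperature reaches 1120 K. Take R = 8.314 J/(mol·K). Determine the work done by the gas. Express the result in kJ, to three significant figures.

W ≈ 12.7 kJ

Isobaric: W = P ΔV = nR ΔT.
W = (2.54)(8.314)(1120 − 520) = 12671 J.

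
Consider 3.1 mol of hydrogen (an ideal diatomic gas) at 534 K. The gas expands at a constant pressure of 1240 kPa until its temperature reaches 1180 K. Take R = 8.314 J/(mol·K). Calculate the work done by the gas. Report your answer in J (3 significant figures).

W ≈ 16600 J

Isobaric: W = P ΔV = nR ΔT.
W = (3.1)(8.314)(1180 − 534) = 16650 J.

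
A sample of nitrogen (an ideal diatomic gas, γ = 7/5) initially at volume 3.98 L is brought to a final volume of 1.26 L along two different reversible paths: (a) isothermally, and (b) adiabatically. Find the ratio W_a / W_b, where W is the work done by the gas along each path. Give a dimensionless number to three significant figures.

W_a / W_b ≈ 0.788

Path (a) isothermal: W = P₁V₁ ln(V₂/V₁) → W_a/(P₁V₁) = -1.15.
Path (b) adiabatic: W = P₁V₁(1 − (V₁/V₂)^(γ−1))/(γ−1) → W_b/(P₁V₁) = -1.46.
W_a / W_b = -1.15 / -1.46 = 0.7875.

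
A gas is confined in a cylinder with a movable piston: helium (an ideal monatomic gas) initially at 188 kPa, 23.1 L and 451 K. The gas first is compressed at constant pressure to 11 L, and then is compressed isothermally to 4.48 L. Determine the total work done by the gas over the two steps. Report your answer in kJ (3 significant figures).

W_total ≈ -4.13 kJ

Step 1 (isobaric): W = PΔV = (188 kPa)(11 − 23.1 L) = -2275 J.
After step 1: P = 188 kPa, V = 11 L, T = 214.8 K.
Step 2 (isothermal): W = P₁V₁ ln(V₂/V₁) = (2068) ln(4.48/11) = -1858 J.
W_total = -2275 − 1858 = -4132 J.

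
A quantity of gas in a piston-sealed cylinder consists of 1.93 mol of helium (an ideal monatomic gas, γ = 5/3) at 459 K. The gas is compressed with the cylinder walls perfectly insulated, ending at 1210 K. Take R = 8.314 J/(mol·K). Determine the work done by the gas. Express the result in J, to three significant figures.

W ≈ -18100 J

Adiabatic ⇒ Q = 0, so W_by = −ΔU = nCᵥ(T₁ − T₂).
Cᵥ = 3R/2 = 12.47 J/(mol·K).
W = (1.93)(12.47)(459 − 1210) = -18076 J.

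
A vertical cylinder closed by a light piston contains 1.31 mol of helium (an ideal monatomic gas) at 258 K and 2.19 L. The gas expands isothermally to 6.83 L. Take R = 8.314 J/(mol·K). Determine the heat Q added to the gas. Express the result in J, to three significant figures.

Q ≈ 3200 J

Isothermal ⇒ ΔU = 0, so Q = W = nRT ln(V₂/V₁).
Q = (1.31)(8.314)(258) ln(6.83/2.19) = 2810 × 1.137 = 3196 J.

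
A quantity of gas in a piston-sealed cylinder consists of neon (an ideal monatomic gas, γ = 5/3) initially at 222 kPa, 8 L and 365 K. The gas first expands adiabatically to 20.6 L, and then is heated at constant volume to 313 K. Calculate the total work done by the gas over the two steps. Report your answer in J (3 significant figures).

Step 1 (adiabatic): W = (P₁V₁ − P₂V₂)/(γ−1) = (1776 − 945.3)/0.667 = 1246 J.
Step 2 (isochoric): W = 0 (constant volume).
W_total = 1246 + 0 = 1246 J.

W_total ≈ 1250 J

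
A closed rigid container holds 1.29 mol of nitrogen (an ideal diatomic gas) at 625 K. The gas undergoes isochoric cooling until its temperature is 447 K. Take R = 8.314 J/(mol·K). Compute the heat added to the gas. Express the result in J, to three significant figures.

Q ≈ -4770 J

Constant volume ⇒ W = 0, so Q = ΔU = nCᵥΔT with Cᵥ = 5R/2 = 20.79 J/(mol·K).
ΔU = (1.29)(20.79)(447 − 625) = -4773 J.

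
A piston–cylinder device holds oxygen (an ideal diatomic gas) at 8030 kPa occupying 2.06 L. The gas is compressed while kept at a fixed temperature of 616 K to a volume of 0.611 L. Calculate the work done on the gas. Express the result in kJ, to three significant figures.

W ≈ 20.1 kJ

Isothermal: W = nRT ln(V₂/V₁) = P₁V₁ ln(V₂/V₁).
P₁V₁ = (8030 kPa)(2.06 L) = 16542 J.
W = 16542 × ln(0.611/2.06) = 16542 × -1.215
W_by_gas = -20104 J; work on gas = −W_by = 20104 J.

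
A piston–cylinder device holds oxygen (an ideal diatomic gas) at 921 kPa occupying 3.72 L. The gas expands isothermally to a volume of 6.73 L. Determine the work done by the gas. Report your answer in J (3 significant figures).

Isothermal: W = nRT ln(V₂/V₁) = P₁V₁ ln(V₂/V₁).
P₁V₁ = (921 kPa)(3.72 L) = 3426 J.
W = 3426 × ln(6.73/3.72) = 3426 × 0.5929
W_by_gas = 2031 J.

W ≈ 2030 J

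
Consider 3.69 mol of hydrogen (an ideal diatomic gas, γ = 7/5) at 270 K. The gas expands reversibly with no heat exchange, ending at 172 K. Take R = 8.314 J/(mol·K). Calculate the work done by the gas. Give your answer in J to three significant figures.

Adiabatic ⇒ Q = 0, so W_by = −ΔU = nCᵥ(T₁ − T₂).
Cᵥ = 5R/2 = 20.79 J/(mol·K).
W = (3.69)(20.79)(270 − 172) = 7516 J.

W ≈ 7520 J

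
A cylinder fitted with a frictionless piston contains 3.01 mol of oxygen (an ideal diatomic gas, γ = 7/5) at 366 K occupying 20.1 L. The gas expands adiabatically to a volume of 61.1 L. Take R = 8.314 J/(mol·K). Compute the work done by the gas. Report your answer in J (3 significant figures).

Adiabatic: TV^(γ−1) = const with γ = 7/5.
T₂ = T₁ (V₁/V₂)^(γ−1) = 366 × (20.1/61.1)^0.4 = 366 × 0.641 = 234.6 K.
W_by = nCᵥ(T₁ − T₂) = (3.01)(20.79)(366 − 234.6) = 8220 J.

W ≈ 8220 J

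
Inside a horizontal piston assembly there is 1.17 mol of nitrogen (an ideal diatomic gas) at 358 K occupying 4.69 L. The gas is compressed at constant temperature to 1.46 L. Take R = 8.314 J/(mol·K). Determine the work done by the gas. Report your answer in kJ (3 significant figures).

W ≈ -4.06 kJ

Isothermal: W = nRT ln(V₂/V₁).
W = (1.17)(8.314)(358) × ln(1.46/4.69)
  = 3482 × -1.167
W_by_gas = -4064 J.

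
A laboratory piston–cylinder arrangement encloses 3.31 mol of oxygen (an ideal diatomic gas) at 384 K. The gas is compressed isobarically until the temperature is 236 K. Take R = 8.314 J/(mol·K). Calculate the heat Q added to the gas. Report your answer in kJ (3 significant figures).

Isobaric: W = nRΔT = (3.31)(8.314)(-148) = -4073 J.
ΔU = nCᵥΔT with Cᵥ = 5R/2: ΔU = (3.31)(20.79)(-148) = -10182 J.
Q = ΔU + W = -10182 − 4073 = -14255 J.

Q ≈ -14.3 kJ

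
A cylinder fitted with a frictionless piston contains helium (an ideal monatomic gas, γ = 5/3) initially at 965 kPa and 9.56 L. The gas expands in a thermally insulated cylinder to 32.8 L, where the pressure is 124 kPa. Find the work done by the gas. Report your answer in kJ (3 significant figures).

Adiabatic: W = (P₁V₁ − P₂V₂)/(γ − 1) with γ = 5/3.
P₁V₁ = 9225 J, P₂V₂ = 4067 J.
W = (9225 − 4067) / 0.6667 = 7737 J.

W ≈ 7.74 kJ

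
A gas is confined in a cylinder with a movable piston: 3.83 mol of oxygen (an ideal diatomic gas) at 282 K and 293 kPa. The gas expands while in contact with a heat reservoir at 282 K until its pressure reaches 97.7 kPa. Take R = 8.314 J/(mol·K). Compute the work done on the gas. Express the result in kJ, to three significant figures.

W ≈ -9.86 kJ

Isothermal process: W = nRT ln(V₂/V₁) = nRT ln(P₁/P₂).
W = (3.83)(8.314)(282) × ln(293/97.7)
  = 8980 × ln(2.999) = 8980 × 1.098
W_by_gas = 9862 J; work on gas = −W_by = -9862 J.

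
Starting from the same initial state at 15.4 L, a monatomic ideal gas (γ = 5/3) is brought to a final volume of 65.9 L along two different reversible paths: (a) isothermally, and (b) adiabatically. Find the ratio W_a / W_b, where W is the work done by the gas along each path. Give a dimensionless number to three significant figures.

Path (a) isothermal: W = P₁V₁ ln(V₂/V₁) → W_a/(P₁V₁) = 1.454.
Path (b) adiabatic: W = P₁V₁(1 − (V₁/V₂)^(γ−1))/(γ−1) → W_b/(P₁V₁) = 0.9309.
W_a / W_b = 1.454 / 0.9309 = 1.562.

W_a / W_b ≈ 1.56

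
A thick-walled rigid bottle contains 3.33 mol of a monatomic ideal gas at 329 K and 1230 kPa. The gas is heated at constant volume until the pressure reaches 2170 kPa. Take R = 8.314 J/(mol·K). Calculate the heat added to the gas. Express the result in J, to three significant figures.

Q ≈ 10400 J

Constant volume ⇒ W = 0, so Q = ΔU = nCᵥΔT with Cᵥ = 3R/2 = 12.47 J/(mol·K).
At constant V, T₂/T₁ = P₂/P₁ ⇒ ΔT = T₁(P₂/P₁ − 1) = 329·(2170/1230 − 1) = 251.4 K.
ΔU = (3.33)(12.47)(251.4) = 10442 J.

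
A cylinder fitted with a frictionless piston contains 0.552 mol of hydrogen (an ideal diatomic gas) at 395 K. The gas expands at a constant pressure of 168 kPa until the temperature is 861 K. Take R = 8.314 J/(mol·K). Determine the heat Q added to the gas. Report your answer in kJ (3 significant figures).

Q ≈ 7.49 kJ

Isobaric: W = nRΔT = (0.552)(8.314)(466) = 2139 J.
ΔU = nCᵥΔT with Cᵥ = 5R/2: ΔU = (0.552)(20.79)(466) = 5347 J.
Q = ΔU + W = 5347 + 2139 = 7485 J.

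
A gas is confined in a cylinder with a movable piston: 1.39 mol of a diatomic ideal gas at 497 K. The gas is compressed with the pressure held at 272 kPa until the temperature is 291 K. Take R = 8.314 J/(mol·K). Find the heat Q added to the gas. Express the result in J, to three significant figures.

Q ≈ -8330 J

Isobaric: W = nRΔT = (1.39)(8.314)(-206) = -2381 J.
ΔU = nCᵥΔT with Cᵥ = 5R/2: ΔU = (1.39)(20.79)(-206) = -5952 J.
Q = ΔU + W = -5952 − 2381 = -8332 J.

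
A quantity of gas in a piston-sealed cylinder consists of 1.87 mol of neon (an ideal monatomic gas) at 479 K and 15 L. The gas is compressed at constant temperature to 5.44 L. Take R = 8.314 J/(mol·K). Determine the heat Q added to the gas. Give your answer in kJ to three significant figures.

Isothermal ⇒ ΔU = 0, so Q = W = nRT ln(V₂/V₁).
Q = (1.87)(8.314)(479) ln(5.44/15) = 7447 × -1.014 = -7553 J.

Q ≈ -7.55 kJ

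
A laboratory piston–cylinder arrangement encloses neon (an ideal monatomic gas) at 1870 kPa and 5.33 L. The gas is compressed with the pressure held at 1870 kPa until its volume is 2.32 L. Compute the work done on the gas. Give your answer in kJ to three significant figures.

Isobaric: W = P ΔV.
W = (1870 kPa)(2.32 − 5.33 L) = (1870)(-3.01) = -5629 J.
Work on gas = −W_by = 5629 J.

W ≈ 5.63 kJ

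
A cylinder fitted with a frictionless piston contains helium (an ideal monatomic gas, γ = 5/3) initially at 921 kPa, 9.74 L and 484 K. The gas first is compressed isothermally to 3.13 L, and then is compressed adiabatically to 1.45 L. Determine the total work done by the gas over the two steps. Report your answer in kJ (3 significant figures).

W_total ≈ -19.2 kJ

Step 1 (isothermal): W = P₁V₁ ln(V₂/V₁) = (8971) ln(3.13/9.74) = -10183 J.
After step 1: P = 2866 kPa, V = 3.13 L, T = 484 K.
Step 2 (adiabatic): W = (P₁V₁ − P₂V₂)/(γ−1) = (8971 − 14983)/0.667 = -9019 J.
W_total = -10183 − 9019 = -19202 J.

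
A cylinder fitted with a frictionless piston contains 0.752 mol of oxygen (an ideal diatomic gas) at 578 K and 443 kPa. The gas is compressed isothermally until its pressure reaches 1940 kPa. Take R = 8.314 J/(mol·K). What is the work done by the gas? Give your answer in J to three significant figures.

W ≈ -5340 J

Isothermal process: W = nRT ln(V₂/V₁) = nRT ln(P₁/P₂).
W = (0.752)(8.314)(578) × ln(443/1940)
  = 3614 × ln(0.2284) = 3614 × -1.477
W_by_gas = -5337 J.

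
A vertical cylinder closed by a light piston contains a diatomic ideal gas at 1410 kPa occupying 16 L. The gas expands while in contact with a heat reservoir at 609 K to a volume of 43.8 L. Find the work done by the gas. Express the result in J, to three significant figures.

W ≈ 22700 J

Isothermal: W = nRT ln(V₂/V₁) = P₁V₁ ln(V₂/V₁).
P₁V₁ = (1410 kPa)(16 L) = 22560 J.
W = 22560 × ln(43.8/16) = 22560 × 1.007
W_by_gas = 22719 J.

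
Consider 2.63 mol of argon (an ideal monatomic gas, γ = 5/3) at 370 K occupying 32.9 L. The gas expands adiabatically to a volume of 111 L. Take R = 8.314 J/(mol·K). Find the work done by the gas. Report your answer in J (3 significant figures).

W ≈ 6740 J

Adiabatic: TV^(γ−1) = const with γ = 5/3.
T₂ = T₁ (V₁/V₂)^(γ−1) = 370 × (32.9/111)^0.667 = 370 × 0.4445 = 164.5 K.
W_by = nCᵥ(T₁ − T₂) = (2.63)(12.47)(370 − 164.5) = 6741 J.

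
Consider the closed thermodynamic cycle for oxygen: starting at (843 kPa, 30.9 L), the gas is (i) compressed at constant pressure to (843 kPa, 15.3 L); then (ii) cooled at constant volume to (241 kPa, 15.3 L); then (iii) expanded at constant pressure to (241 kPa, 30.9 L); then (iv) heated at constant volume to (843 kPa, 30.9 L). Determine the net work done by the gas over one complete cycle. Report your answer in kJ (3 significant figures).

W_net ≈ -9.39 kJ

Constant-volume legs do no work.
W(i) = (843)(15.3 − 30.9) = -13151 J; W(iii) = (241)(30.9 − 15.3) = 3760 J.
W_net = -13151 + 3760 = -9391 J (the counter-clockwise enclosed area).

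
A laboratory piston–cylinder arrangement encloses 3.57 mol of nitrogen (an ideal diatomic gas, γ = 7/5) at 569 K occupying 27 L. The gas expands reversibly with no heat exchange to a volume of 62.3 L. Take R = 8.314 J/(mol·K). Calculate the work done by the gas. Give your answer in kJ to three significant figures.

Adiabatic: TV^(γ−1) = const with γ = 7/5.
T₂ = T₁ (V₁/V₂)^(γ−1) = 569 × (27/62.3)^0.4 = 569 × 0.7157 = 407.3 K.
W_by = nCᵥ(T₁ − T₂) = (3.57)(20.79)(569 − 407.3) = 12002 J.

W ≈ 12.0 kJ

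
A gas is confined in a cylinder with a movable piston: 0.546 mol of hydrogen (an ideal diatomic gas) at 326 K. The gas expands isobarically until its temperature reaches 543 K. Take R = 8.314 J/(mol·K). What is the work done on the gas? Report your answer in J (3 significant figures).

Isobaric: W = P ΔV = nR ΔT.
W = (0.546)(8.314)(543 − 326) = 985.1 J.
Work on gas = −W_by = -985.1 J.

W ≈ -985 J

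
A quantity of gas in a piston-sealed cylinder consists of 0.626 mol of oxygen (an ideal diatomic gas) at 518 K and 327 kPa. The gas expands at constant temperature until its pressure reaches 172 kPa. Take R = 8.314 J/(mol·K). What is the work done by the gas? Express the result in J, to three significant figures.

Isothermal process: W = nRT ln(V₂/V₁) = nRT ln(P₁/P₂).
W = (0.626)(8.314)(518) × ln(327/172)
  = 2696 × ln(1.901) = 2696 × 0.6425
W_by_gas = 1732 J.

W ≈ 1730 J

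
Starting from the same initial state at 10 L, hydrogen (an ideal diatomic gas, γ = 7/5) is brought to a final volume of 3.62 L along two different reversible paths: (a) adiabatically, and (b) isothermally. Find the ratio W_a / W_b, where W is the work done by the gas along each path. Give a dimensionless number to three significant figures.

W_a / W_b ≈ 1.23

Path (a) adiabatic: W = P₁V₁(1 − (V₁/V₂)^(γ−1))/(γ−1) → W_a/(P₁V₁) = -1.254.
Path (b) isothermal: W = P₁V₁ ln(V₂/V₁) → W_b/(P₁V₁) = -1.016.
W_a / W_b = -1.254 / -1.016 = 1.234.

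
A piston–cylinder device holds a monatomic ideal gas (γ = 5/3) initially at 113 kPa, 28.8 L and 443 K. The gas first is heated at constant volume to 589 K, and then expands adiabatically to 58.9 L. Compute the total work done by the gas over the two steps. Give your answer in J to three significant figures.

W_total ≈ 2460 J

Step 1 (isochoric): W = 0 (constant volume).
After step 1: P = 150.2 kPa (V unchanged).
Step 2 (adiabatic): W = (P₁V₁ − P₂V₂)/(γ−1) = (4327 − 2686)/0.667 = 2462 J.
W_total = 0 + 2462 = 2462 J.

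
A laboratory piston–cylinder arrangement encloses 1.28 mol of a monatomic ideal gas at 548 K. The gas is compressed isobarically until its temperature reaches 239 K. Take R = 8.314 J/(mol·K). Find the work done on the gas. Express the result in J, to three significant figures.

W ≈ 3290 J

Isobaric: W = P ΔV = nR ΔT.
W = (1.28)(8.314)(239 − 548) = -3288 J.
Work on gas = −W_by = 3288 J.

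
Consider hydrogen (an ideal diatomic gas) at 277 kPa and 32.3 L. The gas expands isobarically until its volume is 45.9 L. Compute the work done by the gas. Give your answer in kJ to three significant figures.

Isobaric: W = P ΔV.
W = (277 kPa)(45.9 − 32.3 L) = (277)(13.6) = 3767 J.

W ≈ 3.77 kJ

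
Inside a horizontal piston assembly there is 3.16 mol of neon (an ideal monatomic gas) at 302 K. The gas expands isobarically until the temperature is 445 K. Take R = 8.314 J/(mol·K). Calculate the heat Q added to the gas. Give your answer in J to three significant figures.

Isobaric: W = nRΔT = (3.16)(8.314)(143) = 3757 J.
ΔU = nCᵥΔT with Cᵥ = 3R/2: ΔU = (3.16)(12.47)(143) = 5635 J.
Q = ΔU + W = 5635 + 3757 = 9392 J.

Q ≈ 9390 J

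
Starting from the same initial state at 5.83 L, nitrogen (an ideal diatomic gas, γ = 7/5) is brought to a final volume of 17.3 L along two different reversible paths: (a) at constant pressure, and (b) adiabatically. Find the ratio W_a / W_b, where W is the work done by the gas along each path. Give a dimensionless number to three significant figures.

Path (a) isobaric: W = P₁(V₂ − V₁) → W_a/(P₁V₁) = 1.967.
Path (b) adiabatic: W = P₁V₁(1 − (V₁/V₂)^(γ−1))/(γ−1) → W_b/(P₁V₁) = 0.882.
W_a / W_b = 1.967 / 0.882 = 2.231.

W_a / W_b ≈ 2.23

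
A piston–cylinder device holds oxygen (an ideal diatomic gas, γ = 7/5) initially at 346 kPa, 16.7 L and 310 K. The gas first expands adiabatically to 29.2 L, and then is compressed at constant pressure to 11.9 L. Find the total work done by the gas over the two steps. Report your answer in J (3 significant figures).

W_total ≈ 156 J

Step 1 (adiabatic): W = (P₁V₁ − P₂V₂)/(γ−1) = (5778 − 4621)/0.4 = 2893 J.
After step 1: P = 158.2 kPa, V = 29.2 L, T = 247.9 K.
Step 2 (isobaric): W = PΔV = (158.2 kPa)(11.9 − 29.2 L) = -2738 J.
W_total = 2893 − 2738 = 155.5 J.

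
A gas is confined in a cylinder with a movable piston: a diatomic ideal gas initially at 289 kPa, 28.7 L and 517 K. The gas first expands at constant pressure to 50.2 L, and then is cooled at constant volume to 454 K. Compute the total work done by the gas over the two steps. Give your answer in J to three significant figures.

W_total ≈ 6210 J

Step 1 (isobaric): W = PΔV = (289 kPa)(50.2 − 28.7 L) = 6214 J.
Step 2 (isochoric): W = 0 (constant volume).
W_total = 6214 + 0 = 6214 J.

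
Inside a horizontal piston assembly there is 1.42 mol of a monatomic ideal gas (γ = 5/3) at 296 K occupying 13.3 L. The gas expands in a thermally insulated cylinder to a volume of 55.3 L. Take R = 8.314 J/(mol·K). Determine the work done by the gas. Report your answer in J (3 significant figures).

Adiabatic: TV^(γ−1) = const with γ = 5/3.
T₂ = T₁ (V₁/V₂)^(γ−1) = 296 × (13.3/55.3)^0.667 = 296 × 0.3867 = 114.5 K.
W_by = nCᵥ(T₁ − T₂) = (1.42)(12.47)(296 − 114.5) = 3215 J.

W ≈ 3210 J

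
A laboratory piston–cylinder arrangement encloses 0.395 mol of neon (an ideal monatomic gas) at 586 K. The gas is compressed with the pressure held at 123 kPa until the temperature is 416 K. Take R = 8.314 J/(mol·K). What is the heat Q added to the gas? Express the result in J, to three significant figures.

Isobaric: W = nRΔT = (0.395)(8.314)(-170) = -558.3 J.
ΔU = nCᵥΔT with Cᵥ = 3R/2: ΔU = (0.395)(12.47)(-170) = -837.4 J.
Q = ΔU + W = -837.4 − 558.3 = -1396 J.

Q ≈ -1400 J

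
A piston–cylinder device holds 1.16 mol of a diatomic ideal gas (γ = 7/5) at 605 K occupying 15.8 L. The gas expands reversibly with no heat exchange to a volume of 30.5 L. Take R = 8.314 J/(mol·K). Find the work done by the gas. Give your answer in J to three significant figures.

W ≈ 3370 J

Adiabatic: TV^(γ−1) = const with γ = 7/5.
T₂ = T₁ (V₁/V₂)^(γ−1) = 605 × (15.8/30.5)^0.4 = 605 × 0.7687 = 465 K.
W_by = nCᵥ(T₁ − T₂) = (1.16)(20.79)(605 − 465) = 3374 J.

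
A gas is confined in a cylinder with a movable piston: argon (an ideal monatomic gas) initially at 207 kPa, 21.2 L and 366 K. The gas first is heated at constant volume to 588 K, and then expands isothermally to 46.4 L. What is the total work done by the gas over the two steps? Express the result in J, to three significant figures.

Step 1 (isochoric): W = 0 (constant volume).
After step 1: P = 332.6 kPa (V unchanged).
Step 2 (isothermal): W = P₁V₁ ln(V₂/V₁) = (7050) ln(46.4/21.2) = 5522 J.
W_total = 0 + 5522 = 5522 J.

W_total ≈ 5520 J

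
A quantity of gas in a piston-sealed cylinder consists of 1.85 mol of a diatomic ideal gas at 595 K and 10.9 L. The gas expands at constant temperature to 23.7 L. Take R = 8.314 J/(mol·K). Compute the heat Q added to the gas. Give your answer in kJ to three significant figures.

Q ≈ 7.11 kJ

Isothermal ⇒ ΔU = 0, so Q = W = nRT ln(V₂/V₁).
Q = (1.85)(8.314)(595) ln(23.7/10.9) = 9152 × 0.7767 = 7108 J.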